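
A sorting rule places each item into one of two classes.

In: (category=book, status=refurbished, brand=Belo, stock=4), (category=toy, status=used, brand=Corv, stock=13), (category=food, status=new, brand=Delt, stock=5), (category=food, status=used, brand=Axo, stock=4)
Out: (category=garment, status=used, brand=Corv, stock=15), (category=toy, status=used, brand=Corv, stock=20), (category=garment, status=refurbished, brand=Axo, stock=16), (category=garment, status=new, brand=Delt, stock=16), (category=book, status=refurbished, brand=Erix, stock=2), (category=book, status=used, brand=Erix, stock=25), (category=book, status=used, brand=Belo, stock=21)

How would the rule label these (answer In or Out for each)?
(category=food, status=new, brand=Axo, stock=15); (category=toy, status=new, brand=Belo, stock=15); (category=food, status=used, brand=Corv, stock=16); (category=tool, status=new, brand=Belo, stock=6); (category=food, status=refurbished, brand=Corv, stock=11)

Out, Out, Out, In, In

The rule appears to be: stock ≥ 4 AND stock ≤ 13.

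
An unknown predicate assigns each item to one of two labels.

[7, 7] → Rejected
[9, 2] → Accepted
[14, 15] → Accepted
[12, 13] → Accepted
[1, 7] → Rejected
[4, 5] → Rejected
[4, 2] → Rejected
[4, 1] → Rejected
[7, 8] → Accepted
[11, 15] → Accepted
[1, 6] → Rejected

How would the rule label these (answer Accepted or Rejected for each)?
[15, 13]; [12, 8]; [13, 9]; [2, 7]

Accepted, Accepted, Accepted, Rejected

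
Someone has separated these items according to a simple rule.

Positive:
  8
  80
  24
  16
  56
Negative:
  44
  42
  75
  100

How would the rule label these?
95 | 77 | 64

The distinguishing property — multiple of 8 — holds for all the 'Positive' cases and none of the 'Negative' cases.
Negative: 95, since 95 = 8·11 + 7. Negative: 77, since 77 = 8·9 + 5. Positive: 64, since 64 = 8·8.

Negative, Negative, Positive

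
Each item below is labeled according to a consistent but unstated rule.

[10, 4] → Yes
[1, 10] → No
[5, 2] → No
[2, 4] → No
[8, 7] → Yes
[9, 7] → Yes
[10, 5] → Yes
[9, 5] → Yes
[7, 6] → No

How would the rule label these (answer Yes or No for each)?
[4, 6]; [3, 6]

The common property of the 'Yes' items is: sum ≥ 14. No 'No' item has it.
[4, 6]: 4+6 = 10 — fails this test, so No.
[3, 6]: 3+6 = 9 — fails this test, so No.

No, No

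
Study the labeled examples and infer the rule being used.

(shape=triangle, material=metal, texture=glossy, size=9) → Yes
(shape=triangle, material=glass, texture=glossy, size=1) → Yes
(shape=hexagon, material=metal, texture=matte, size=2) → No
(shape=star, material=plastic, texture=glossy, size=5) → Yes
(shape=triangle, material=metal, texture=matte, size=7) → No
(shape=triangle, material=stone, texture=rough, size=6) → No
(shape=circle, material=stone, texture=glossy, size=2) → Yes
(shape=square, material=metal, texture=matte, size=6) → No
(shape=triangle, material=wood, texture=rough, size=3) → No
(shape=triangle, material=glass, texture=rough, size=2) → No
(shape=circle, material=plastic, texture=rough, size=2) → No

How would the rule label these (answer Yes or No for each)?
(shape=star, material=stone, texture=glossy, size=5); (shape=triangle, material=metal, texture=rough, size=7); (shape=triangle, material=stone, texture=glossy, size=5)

Yes, No, Yes

A rule that fits every label: texture is glossy — true of each 'Yes' example, false of each 'No' one.
(shape=star, material=stone, texture=glossy, size=5): texture is glossy, matches → Yes. (shape=triangle, material=metal, texture=rough, size=7): texture is rough, fails the rule → No. (shape=triangle, material=stone, texture=glossy, size=5): texture is glossy, matches → Yes.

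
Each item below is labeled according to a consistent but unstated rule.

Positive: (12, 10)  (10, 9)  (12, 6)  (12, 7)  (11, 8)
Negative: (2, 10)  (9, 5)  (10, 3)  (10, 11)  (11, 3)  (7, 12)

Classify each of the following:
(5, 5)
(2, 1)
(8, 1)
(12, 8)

Negative, Negative, Negative, Positive

The simplest hypothesis consistent with all the labels is: first > second AND sum ≥ 18.
(5, 5) — 5 = 5, 5+5 = 10, hence Negative.
(2, 1) — 2 > 1, 2+1 = 3, hence Negative.
(8, 1) — 8 > 1, 8+1 = 9, hence Negative.
(12, 8) — 12 > 8, 12+8 = 20, hence Positive.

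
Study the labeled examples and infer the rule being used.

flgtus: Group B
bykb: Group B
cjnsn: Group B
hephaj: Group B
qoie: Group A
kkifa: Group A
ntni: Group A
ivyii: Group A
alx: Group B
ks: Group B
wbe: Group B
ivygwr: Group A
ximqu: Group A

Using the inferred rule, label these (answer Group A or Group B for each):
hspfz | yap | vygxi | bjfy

A rule that fits every label: contains 'i' — true of each 'Group A' example, false of each 'Group B' one.

Group B, Group B, Group A, Group B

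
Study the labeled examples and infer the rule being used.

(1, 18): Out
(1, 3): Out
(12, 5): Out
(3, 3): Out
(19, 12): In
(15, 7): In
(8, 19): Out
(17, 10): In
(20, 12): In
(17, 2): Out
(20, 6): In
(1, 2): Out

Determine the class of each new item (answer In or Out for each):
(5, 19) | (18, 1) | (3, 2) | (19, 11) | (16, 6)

Rule: first > second AND sum ≥ 22. This holds for each 'In' example and fails for each 'Out' one.

Out, Out, Out, In, In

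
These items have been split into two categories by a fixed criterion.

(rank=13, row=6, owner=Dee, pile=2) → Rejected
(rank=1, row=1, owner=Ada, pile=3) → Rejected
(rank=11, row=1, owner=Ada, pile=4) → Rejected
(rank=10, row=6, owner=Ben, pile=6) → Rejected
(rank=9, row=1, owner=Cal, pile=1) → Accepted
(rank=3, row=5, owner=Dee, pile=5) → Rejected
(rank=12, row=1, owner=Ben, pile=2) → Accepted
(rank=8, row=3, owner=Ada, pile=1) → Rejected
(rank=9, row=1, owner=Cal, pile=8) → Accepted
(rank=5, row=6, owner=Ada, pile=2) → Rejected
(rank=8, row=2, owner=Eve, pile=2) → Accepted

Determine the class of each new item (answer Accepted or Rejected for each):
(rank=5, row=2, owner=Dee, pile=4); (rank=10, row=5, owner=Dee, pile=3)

Rule: owner is not Ada AND row ≤ 2. This holds for each 'Accepted' example and fails for each 'Rejected' one.
(rank=5, row=2, owner=Dee, pile=4) → owner is Dee, row = 2 → Accepted. (rank=10, row=5, owner=Dee, pile=3) → owner is Dee, row = 5 → Rejected.

Accepted, Rejected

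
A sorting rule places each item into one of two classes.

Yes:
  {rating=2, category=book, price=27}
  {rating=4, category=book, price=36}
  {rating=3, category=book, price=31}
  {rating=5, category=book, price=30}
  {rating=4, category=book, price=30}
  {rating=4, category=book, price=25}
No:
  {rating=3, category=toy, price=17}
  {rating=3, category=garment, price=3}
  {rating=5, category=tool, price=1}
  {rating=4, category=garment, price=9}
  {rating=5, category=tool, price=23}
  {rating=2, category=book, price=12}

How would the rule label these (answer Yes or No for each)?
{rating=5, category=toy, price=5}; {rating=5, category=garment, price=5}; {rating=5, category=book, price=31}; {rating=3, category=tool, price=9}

No, No, Yes, No

The rule appears to be: price ≥ 25.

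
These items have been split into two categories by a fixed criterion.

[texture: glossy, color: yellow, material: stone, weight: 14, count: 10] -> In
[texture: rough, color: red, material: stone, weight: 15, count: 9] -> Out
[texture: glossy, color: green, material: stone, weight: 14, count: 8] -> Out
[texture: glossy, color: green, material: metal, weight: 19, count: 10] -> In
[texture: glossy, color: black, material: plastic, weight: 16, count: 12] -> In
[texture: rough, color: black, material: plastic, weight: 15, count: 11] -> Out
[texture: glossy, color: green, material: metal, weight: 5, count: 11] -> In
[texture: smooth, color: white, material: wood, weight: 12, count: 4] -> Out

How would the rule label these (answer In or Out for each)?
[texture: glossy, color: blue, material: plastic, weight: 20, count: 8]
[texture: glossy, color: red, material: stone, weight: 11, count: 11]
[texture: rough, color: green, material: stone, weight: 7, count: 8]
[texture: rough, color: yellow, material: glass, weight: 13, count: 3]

Out, In, Out, Out

The simplest hypothesis consistent with all the labels is: texture is glossy AND count ≥ 9.
Out: [texture: glossy, color: blue, material: plastic, weight: 20, count: 8], since texture is glossy, count = 8. In: [texture: glossy, color: red, material: stone, weight: 11, count: 11], since texture is glossy, count = 11. Out: [texture: rough, color: green, material: stone, weight: 7, count: 8], since texture is rough, count = 8. Out: [texture: rough, color: yellow, material: glass, weight: 13, count: 3], since texture is rough, count = 3.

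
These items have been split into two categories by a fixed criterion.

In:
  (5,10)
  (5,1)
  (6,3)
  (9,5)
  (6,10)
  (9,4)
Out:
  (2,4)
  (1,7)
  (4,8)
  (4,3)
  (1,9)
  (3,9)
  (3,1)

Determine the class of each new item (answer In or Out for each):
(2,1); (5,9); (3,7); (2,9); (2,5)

Out, In, Out, Out, Out

Every 'In' example satisfies: first ≥ 5. None of the 'Out' examples do.
(2,1): Out (first 2). (5,9): In (first 5). (3,7): Out (first 3). (2,9): Out (first 2). (2,5): Out (first 2).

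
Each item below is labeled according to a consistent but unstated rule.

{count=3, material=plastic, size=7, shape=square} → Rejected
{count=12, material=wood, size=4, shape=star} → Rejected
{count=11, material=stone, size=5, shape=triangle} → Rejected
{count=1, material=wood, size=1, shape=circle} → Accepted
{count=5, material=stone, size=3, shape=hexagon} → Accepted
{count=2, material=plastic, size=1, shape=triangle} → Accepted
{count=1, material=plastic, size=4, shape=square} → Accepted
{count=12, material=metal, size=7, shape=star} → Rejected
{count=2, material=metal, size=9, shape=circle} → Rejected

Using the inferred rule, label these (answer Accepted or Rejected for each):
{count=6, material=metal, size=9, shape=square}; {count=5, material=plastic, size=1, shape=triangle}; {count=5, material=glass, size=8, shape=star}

A rule that fits every label: count ≤ 5 AND size ≤ 4 — true of each 'Accepted' example, false of each 'Rejected' one.
{count=6, material=metal, size=9, shape=square}: count = 6, size = 9, does not pass → Rejected. {count=5, material=plastic, size=1, shape=triangle}: count = 5, size = 1, qualifies → Accepted. {count=5, material=glass, size=8, shape=star}: count = 5, size = 8, does not pass → Rejected.

Rejected, Accepted, Rejected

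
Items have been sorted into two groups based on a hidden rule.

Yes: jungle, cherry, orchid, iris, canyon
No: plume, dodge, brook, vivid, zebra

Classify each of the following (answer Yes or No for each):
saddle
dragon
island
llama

Yes, Yes, Yes, No

The distinguishing property — even length — holds for all the 'Yes' cases and none of the 'No' cases.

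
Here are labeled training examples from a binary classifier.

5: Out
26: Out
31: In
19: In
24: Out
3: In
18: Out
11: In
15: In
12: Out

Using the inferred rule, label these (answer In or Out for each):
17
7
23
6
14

The rule appears to be: ≡ 3 (mod 4).
17: 17 mod 4 = 1, doesn't match → Out.
7: 7 mod 4 = 3, passes → In.
23: 23 mod 4 = 3, passes → In.
6: 6 mod 4 = 2, doesn't match → Out.
14: 14 mod 4 = 2, doesn't match → Out.

Out, In, In, Out, Out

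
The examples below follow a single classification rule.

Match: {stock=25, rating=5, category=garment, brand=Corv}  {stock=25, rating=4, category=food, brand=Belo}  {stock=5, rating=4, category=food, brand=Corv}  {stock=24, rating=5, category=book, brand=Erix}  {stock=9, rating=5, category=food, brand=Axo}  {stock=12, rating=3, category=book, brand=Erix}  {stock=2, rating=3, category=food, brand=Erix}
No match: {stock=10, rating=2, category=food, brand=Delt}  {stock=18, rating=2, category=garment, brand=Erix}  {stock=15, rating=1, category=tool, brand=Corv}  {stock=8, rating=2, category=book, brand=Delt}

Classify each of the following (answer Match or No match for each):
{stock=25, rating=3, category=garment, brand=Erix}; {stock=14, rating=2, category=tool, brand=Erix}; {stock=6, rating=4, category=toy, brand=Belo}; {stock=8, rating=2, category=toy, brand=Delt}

Match, No match, Match, No match

The simplest hypothesis consistent with all the labels is: rating ≥ 3.
{stock=25, rating=3, category=garment, brand=Erix}: rating = 3, qualifies → Match. {stock=14, rating=2, category=tool, brand=Erix}: rating = 2, lacks this property → No match. {stock=6, rating=4, category=toy, brand=Belo}: rating = 4, qualifies → Match. {stock=8, rating=2, category=toy, brand=Delt}: rating = 2, lacks this property → No match.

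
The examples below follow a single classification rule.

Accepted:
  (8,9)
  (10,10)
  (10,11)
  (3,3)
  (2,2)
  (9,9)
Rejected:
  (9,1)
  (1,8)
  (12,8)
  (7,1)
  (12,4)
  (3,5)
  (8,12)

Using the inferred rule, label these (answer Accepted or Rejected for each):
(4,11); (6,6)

Rejected, Accepted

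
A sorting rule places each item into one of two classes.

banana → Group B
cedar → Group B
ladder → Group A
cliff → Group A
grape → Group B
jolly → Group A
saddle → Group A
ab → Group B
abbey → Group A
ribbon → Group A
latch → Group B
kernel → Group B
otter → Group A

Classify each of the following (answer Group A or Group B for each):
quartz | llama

Group B, Group A

Checking candidate rules against both groups, what survives is: has a double letter.
quartz → no doubled letter → Group B. llama → 'll' doubled → Group A.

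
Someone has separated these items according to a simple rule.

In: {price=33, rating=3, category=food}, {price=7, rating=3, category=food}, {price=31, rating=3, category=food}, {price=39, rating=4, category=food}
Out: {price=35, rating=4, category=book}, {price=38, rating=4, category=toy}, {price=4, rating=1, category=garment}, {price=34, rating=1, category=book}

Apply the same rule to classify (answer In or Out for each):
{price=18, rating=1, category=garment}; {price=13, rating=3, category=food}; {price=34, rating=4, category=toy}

Out, In, Out

The pattern is that an item is 'In' exactly when: category is food.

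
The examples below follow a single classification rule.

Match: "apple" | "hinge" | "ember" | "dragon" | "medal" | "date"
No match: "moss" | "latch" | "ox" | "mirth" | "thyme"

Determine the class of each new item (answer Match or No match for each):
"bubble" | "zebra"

Match, Match

The rule appears to be: has ≥ 2 vowels.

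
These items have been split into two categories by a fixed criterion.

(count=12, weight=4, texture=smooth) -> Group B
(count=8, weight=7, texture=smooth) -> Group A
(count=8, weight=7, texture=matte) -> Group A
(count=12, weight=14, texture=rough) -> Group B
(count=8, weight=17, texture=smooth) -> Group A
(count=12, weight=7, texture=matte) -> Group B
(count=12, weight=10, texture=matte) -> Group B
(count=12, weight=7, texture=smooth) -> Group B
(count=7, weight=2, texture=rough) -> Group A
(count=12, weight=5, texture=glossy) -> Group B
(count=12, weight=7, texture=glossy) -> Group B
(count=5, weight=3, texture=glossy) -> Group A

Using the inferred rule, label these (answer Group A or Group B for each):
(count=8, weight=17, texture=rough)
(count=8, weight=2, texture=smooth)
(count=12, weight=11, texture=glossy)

Group A, Group A, Group B

The simplest hypothesis consistent with all the labels is: count ≤ 8.
Group A: (count=8, weight=17, texture=rough), since count = 8.
Group A: (count=8, weight=2, texture=smooth), since count = 8.
Group B: (count=12, weight=11, texture=glossy), since count = 12.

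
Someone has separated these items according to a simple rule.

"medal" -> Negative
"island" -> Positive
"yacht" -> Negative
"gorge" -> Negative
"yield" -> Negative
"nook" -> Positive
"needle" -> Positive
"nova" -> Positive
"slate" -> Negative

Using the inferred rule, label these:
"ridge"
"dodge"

Negative, Negative

The simplest hypothesis consistent with all the labels is: even length.
Negative: "ridge", since length 5.
Negative: "dodge", since length 5.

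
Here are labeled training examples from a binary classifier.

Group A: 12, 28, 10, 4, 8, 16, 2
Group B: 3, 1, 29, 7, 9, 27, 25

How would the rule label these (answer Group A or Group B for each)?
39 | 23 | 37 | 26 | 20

The distinguishing property — even — holds for all the 'Group A' cases and none of the 'Group B' cases.
Group B: 39, since 39 is odd.
Group B: 23, since 23 is odd.
Group B: 37, since 37 is odd.
Group A: 26, since 26 is even.
Group A: 20, since 20 is even.

Group B, Group B, Group B, Group A, Group A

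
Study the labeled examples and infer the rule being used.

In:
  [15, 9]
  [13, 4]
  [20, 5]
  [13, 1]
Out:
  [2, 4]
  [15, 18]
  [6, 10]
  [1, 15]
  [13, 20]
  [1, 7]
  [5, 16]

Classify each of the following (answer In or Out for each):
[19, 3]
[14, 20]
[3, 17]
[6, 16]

The rule appears to be: first > second.
[19, 3]: In (19 > 3). [14, 20]: Out (14 < 20). [3, 17]: Out (3 < 17). [6, 16]: Out (6 < 16).

In, Out, Out, Out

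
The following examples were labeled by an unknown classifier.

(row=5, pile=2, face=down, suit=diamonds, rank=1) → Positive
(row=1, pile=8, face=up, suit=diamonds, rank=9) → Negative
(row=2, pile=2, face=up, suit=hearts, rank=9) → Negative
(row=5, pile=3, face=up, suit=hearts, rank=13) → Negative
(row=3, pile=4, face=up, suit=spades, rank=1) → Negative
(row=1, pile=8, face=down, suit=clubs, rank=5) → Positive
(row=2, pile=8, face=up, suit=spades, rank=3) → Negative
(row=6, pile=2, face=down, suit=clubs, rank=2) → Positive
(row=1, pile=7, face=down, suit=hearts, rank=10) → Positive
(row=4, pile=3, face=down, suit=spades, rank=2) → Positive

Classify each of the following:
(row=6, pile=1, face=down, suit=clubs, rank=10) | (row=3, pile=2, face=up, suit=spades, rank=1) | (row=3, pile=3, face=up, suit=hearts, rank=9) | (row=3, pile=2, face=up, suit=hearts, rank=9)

Positive, Negative, Negative, Negative

A rule that fits every label: face is down — true of each 'Positive' example, false of each 'Negative' one.
(row=6, pile=1, face=down, suit=clubs, rank=10) — face is down, hence Positive. (row=3, pile=2, face=up, suit=spades, rank=1) — face is up, hence Negative. (row=3, pile=3, face=up, suit=hearts, rank=9) — face is up, hence Negative. (row=3, pile=2, face=up, suit=hearts, rank=9) — face is up, hence Negative.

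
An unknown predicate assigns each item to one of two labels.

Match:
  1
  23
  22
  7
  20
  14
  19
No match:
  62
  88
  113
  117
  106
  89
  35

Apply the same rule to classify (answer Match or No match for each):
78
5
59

A rule that fits every label: at most 23 — true of each 'Match' example, false of each 'No match' one.
78: No match (78 > 23). 5: Match (5 ≤ 23). 59: No match (59 > 23).

No match, Match, No match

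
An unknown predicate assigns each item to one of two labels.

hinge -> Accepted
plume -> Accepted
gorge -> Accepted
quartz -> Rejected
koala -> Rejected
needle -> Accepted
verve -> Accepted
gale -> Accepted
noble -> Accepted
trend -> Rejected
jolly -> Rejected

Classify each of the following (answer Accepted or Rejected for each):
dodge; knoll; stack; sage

The simplest hypothesis consistent with all the labels is: ends with 'e'.
dodge: Accepted (ends with 'e'). knoll: Rejected (ends with 'l'). stack: Rejected (ends with 'k'). sage: Accepted (ends with 'e').

Accepted, Rejected, Rejected, Accepted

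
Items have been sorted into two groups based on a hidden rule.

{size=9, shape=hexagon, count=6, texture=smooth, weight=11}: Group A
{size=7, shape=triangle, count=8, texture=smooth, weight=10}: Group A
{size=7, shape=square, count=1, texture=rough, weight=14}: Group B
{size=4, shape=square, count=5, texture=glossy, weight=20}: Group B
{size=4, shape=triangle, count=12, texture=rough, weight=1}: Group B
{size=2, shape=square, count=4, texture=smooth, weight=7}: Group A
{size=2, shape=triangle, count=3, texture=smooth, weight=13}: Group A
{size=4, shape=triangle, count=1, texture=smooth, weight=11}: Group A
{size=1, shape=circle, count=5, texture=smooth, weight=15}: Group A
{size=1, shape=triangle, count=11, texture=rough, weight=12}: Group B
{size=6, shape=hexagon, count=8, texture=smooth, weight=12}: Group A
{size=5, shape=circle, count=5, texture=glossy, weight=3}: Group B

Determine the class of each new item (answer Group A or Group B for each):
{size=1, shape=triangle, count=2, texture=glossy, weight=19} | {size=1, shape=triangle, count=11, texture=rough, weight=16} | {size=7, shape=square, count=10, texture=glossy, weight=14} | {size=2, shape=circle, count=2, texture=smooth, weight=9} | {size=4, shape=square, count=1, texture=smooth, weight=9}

'Group A' ⟺ texture is smooth.

Group B, Group B, Group B, Group A, Group A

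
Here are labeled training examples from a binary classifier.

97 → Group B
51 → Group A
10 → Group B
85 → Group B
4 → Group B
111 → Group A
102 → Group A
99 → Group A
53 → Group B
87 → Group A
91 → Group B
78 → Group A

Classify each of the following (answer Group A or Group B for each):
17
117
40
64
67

The distinguishing property — multiple of 3 — holds for all the 'Group A' cases and none of the 'Group B' cases.
17 — 17 = 3·5 + 2, hence Group B.
117 — 117 = 3·39, hence Group A.
40 — 40 = 3·13 + 1, hence Group B.
64 — 64 = 3·21 + 1, hence Group B.
67 — 67 = 3·22 + 1, hence Group B.

Group B, Group A, Group B, Group B, Group B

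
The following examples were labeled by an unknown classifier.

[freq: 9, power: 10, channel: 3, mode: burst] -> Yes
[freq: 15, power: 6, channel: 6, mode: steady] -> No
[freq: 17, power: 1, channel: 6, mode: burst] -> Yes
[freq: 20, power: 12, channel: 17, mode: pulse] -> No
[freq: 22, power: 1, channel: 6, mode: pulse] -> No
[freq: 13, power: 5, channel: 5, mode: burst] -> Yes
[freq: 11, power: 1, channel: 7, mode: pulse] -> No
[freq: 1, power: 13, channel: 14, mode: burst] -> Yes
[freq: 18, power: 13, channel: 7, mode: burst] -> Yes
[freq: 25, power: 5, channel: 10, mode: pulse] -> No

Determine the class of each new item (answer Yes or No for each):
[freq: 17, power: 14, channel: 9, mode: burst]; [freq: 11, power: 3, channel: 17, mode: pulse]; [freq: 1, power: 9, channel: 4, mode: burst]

The simplest hypothesis consistent with all the labels is: mode is burst.
[freq: 17, power: 14, channel: 9, mode: burst]: mode is burst, has this property → Yes.
[freq: 11, power: 3, channel: 17, mode: pulse]: mode is pulse, lacks this property → No.
[freq: 1, power: 9, channel: 4, mode: burst]: mode is burst, has this property → Yes.

Yes, No, Yes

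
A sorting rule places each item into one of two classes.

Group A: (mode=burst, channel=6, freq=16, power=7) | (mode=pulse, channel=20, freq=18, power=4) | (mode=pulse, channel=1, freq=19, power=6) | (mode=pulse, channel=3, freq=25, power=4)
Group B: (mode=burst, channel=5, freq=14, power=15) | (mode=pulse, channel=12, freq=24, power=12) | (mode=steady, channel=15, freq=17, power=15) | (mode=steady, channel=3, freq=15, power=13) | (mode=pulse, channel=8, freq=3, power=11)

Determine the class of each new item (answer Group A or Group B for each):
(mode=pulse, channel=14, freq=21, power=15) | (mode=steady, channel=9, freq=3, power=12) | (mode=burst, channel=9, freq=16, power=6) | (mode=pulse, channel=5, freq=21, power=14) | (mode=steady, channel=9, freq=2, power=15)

The rule appears to be: power ≤ 7.
Group B: (mode=pulse, channel=14, freq=21, power=15), since power = 15. Group B: (mode=steady, channel=9, freq=3, power=12), since power = 12. Group A: (mode=burst, channel=9, freq=16, power=6), since power = 6. Group B: (mode=pulse, channel=5, freq=21, power=14), since power = 14. Group B: (mode=steady, channel=9, freq=2, power=15), since power = 15.

Group B, Group B, Group A, Group B, Group B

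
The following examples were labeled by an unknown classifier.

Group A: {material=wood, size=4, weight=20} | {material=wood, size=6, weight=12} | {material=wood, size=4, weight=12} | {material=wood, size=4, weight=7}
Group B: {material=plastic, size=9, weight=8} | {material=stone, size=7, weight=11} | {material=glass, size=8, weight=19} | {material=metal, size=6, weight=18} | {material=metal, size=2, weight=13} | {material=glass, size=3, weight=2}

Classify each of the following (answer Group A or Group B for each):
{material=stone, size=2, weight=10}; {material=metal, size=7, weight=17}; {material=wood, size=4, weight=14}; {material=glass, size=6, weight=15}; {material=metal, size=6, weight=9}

Group B, Group B, Group A, Group B, Group B

Rule: material is wood. This holds for each 'Group A' example and fails for each 'Group B' one.
{material=stone, size=2, weight=10} — material is stone, hence Group B. {material=metal, size=7, weight=17} — material is metal, hence Group B. {material=wood, size=4, weight=14} — material is wood, hence Group A. {material=glass, size=6, weight=15} — material is glass, hence Group B. {material=metal, size=6, weight=9} — material is metal, hence Group B.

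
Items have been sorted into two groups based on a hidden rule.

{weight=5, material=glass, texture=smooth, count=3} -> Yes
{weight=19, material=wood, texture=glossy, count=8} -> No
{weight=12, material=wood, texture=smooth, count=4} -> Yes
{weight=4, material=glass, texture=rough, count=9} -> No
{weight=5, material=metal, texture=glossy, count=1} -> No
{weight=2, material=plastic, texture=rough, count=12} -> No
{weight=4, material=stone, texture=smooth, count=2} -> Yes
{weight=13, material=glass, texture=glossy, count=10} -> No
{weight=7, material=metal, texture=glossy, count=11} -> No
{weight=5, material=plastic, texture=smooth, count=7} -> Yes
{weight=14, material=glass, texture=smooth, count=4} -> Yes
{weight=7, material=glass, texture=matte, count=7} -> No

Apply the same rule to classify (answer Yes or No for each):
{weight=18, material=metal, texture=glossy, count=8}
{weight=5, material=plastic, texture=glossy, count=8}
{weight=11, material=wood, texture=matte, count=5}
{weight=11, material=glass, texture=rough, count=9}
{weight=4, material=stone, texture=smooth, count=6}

The rule appears to be: texture is smooth.
{weight=18, material=metal, texture=glossy, count=8} — texture is glossy, hence No. {weight=5, material=plastic, texture=glossy, count=8} — texture is glossy, hence No. {weight=11, material=wood, texture=matte, count=5} — texture is matte, hence No. {weight=11, material=glass, texture=rough, count=9} — texture is rough, hence No. {weight=4, material=stone, texture=smooth, count=6} — texture is smooth, hence Yes.

No, No, No, No, Yes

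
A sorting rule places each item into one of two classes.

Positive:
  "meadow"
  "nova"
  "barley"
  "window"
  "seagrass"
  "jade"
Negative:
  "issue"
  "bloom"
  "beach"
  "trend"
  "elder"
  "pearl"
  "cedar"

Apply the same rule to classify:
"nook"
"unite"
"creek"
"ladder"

A rule that fits every label: even length — true of each 'Positive' example, false of each 'Negative' one.
Positive: "nook", since length 4. Negative: "unite", since length 5. Negative: "creek", since length 5. Positive: "ladder", since length 6.

Positive, Negative, Negative, Positive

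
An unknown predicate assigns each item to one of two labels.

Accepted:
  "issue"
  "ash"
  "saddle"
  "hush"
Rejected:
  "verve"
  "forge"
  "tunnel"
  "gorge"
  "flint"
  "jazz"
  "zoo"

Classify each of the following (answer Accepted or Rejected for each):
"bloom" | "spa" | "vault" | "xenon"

Rejected, Accepted, Rejected, Rejected

A rule that fits every label: contains 's' — true of each 'Accepted' example, false of each 'Rejected' one.
"bloom": Rejected (no 's').
"spa": Accepted (has 's').
"vault": Rejected (no 's').
"xenon": Rejected (no 's').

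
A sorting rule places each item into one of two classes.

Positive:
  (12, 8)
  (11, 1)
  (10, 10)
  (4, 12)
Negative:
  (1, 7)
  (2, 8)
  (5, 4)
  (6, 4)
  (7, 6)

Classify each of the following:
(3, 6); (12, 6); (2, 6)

Negative, Positive, Negative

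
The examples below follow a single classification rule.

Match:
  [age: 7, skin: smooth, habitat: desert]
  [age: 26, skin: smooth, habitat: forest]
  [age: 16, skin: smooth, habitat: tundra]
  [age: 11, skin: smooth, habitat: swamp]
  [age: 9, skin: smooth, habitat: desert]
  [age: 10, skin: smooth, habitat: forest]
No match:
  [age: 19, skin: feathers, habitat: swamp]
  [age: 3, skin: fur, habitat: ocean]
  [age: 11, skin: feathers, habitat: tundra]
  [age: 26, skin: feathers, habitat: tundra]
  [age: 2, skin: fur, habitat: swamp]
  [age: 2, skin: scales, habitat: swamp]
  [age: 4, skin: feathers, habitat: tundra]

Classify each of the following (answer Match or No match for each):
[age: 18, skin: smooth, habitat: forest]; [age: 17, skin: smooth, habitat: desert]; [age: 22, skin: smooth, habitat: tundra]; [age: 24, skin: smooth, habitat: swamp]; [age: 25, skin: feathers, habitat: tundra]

The distinguishing property — skin is smooth — holds for all the 'Match' cases and none of the 'No match' cases.
[age: 18, skin: smooth, habitat: forest]: skin is smooth, checks out → Match. [age: 17, skin: smooth, habitat: desert]: skin is smooth, checks out → Match. [age: 22, skin: smooth, habitat: tundra]: skin is smooth, checks out → Match. [age: 24, skin: smooth, habitat: swamp]: skin is smooth, checks out → Match. [age: 25, skin: feathers, habitat: tundra]: skin is feathers, doesn't qualify → No match.

Match, Match, Match, Match, No match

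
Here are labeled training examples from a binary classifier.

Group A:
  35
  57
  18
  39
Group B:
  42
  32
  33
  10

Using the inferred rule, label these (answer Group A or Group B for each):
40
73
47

'Group A' ⟺ digit sum ≥ 7.
40: digit sum 4+0 = 4, does not fit → Group B.
73: digit sum 7+3 = 10, fits → Group A.
47: digit sum 4+7 = 11, fits → Group A.

Group B, Group A, Group A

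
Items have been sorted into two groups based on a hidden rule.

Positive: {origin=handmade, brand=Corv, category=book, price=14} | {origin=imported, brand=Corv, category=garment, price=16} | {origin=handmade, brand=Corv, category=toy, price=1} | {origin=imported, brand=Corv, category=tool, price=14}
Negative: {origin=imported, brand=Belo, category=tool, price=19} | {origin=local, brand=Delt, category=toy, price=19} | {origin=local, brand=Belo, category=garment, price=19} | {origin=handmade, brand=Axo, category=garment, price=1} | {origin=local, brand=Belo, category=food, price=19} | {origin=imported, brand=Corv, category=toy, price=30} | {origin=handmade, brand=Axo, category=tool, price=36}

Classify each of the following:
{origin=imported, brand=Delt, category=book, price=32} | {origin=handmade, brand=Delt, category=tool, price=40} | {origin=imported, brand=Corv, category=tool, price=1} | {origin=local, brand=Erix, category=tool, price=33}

One predicate separates the groups cleanly: brand is Corv AND price ≤ 16.
{origin=imported, brand=Delt, category=book, price=32}: Negative (brand is Delt, price = 32). {origin=handmade, brand=Delt, category=tool, price=40}: Negative (brand is Delt, price = 40). {origin=imported, brand=Corv, category=tool, price=1}: Positive (brand is Corv, price = 1). {origin=local, brand=Erix, category=tool, price=33}: Negative (brand is Erix, price = 33).

Negative, Negative, Positive, Negative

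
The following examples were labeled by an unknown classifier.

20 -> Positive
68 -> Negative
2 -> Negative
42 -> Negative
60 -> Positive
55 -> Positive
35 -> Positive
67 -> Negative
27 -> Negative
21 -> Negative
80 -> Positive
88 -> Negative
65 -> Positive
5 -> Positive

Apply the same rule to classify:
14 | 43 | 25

Negative, Negative, Positive

One predicate separates the groups cleanly: multiple of 5.
14 — 14 = 5·2 + 4, hence Negative. 43 — 43 = 5·8 + 3, hence Negative. 25 — 25 = 5·5, hence Positive.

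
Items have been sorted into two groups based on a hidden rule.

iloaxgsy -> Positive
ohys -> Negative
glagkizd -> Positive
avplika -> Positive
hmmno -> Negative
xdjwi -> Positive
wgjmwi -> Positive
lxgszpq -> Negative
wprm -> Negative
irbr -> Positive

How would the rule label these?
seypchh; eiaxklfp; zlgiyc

Negative, Positive, Positive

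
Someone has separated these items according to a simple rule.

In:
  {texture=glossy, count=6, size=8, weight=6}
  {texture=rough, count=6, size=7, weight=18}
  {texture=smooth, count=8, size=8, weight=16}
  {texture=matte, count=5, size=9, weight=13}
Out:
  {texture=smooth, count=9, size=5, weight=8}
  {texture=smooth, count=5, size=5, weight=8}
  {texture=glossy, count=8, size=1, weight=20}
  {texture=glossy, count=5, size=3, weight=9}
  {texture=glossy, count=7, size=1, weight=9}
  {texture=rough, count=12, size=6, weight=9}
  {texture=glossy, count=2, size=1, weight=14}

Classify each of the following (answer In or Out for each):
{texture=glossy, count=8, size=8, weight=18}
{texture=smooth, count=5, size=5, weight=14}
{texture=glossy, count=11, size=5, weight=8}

In, Out, Out

'In' ⟺ size ≥ 7.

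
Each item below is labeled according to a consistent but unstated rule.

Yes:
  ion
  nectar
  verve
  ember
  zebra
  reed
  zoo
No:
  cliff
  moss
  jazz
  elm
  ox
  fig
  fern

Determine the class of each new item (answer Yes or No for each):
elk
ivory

No, Yes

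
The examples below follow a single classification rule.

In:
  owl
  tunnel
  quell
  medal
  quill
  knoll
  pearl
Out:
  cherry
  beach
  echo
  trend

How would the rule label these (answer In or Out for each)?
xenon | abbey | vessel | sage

Out, Out, In, Out

Every 'In' example satisfies: contains 'l'. None of the 'Out' examples do.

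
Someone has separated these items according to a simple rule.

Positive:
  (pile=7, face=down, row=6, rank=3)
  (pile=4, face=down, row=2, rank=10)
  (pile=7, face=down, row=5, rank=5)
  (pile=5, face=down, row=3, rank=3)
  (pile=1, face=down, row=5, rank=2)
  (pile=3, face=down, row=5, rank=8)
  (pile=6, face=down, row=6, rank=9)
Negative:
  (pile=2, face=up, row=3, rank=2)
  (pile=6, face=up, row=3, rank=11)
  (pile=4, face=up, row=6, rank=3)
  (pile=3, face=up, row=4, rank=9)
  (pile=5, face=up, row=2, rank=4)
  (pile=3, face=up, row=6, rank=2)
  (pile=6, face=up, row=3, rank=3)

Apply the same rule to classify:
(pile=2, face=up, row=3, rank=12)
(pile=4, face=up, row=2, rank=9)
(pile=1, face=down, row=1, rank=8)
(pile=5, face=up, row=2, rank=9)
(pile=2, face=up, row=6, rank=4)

Negative, Negative, Positive, Negative, Negative

Comparing the two groups points to one rule — face is down.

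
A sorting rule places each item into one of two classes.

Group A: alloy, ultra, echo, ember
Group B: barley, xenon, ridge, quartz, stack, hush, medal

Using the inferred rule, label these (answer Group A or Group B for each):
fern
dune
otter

Group B, Group B, Group A

Every 'Group A' example satisfies: starts with a vowel. None of the 'Group B' examples do.
fern → starts with 'f' → Group B.
dune → starts with 'd' → Group B.
otter → starts with 'o' → Group A.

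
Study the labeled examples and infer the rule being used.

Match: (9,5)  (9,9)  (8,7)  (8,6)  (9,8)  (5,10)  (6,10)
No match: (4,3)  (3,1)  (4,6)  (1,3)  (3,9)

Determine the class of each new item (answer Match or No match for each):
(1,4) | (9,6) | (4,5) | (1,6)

A rule that fits every label: sum ≥ 14 — true of each 'Match' example, false of each 'No match' one.
No match: (1,4), since 1+4 = 5.
Match: (9,6), since 9+6 = 15.
No match: (4,5), since 4+5 = 9.
No match: (1,6), since 1+6 = 7.

No match, Match, No match, No match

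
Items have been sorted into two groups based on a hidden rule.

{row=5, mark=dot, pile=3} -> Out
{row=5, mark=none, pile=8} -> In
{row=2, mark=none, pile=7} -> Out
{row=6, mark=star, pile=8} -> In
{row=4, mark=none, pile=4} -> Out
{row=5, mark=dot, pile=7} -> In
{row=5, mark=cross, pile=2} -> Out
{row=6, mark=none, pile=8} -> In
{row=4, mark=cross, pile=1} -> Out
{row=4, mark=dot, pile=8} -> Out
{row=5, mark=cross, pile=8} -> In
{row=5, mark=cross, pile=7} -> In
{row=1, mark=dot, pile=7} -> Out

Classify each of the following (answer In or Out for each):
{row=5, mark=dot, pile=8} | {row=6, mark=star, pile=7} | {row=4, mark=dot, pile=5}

In, In, Out

The simplest hypothesis consistent with all the labels is: row ≥ 5 AND pile ≥ 4.
{row=5, mark=dot, pile=8}: row = 5, pile = 8, qualifies → In. {row=6, mark=star, pile=7}: row = 6, pile = 7, qualifies → In. {row=4, mark=dot, pile=5}: row = 4, pile = 5, does not fit → Out.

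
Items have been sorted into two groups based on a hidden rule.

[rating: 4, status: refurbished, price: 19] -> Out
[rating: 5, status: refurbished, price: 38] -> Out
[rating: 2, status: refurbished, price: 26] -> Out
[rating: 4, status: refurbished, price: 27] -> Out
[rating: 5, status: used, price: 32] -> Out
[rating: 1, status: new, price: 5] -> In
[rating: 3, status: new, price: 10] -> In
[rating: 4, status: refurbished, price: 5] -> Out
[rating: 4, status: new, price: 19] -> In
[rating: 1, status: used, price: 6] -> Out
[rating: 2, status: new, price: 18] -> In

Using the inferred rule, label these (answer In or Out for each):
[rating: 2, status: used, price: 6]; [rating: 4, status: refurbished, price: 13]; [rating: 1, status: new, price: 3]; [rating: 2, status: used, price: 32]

The rule appears to be: status is new.
[rating: 2, status: used, price: 6] — status is used, hence Out. [rating: 4, status: refurbished, price: 13] — status is refurbished, hence Out. [rating: 1, status: new, price: 3] — status is new, hence In. [rating: 2, status: used, price: 32] — status is used, hence Out.

Out, Out, In, Out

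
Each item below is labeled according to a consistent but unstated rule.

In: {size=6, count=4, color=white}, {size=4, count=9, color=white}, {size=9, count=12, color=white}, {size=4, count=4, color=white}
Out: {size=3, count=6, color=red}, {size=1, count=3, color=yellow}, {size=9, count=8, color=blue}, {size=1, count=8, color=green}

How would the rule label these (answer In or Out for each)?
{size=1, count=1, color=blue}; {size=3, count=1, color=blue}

Checking candidate rules against both groups, what survives is: color is white.
{size=1, count=1, color=blue} → color is blue → Out.
{size=3, count=1, color=blue} → color is blue → Out.

Out, Out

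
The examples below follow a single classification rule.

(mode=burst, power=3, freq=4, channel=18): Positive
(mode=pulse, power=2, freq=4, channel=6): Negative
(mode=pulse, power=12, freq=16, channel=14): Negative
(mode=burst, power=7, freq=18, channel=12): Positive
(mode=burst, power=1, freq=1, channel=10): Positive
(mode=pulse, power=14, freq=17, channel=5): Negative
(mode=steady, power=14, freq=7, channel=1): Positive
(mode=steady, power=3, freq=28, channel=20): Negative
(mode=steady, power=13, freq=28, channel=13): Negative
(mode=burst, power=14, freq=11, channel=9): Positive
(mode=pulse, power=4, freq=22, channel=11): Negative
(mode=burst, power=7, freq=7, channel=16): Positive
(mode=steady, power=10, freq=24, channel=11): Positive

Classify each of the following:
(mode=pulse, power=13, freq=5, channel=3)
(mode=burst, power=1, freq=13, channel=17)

Negative, Positive

A rule that fits every label: mode is not pulse AND freq ≤ 24 — true of each 'Positive' example, false of each 'Negative' one.
(mode=pulse, power=13, freq=5, channel=3) → mode is pulse, freq = 5 → Negative. (mode=burst, power=1, freq=13, channel=17) → mode is burst, freq = 13 → Positive.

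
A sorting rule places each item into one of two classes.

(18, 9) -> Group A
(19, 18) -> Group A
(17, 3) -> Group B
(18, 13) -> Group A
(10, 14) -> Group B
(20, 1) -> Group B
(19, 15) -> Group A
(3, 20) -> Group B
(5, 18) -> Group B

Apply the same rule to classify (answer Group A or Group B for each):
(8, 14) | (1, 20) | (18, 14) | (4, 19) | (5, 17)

Group B, Group B, Group A, Group B, Group B

One predicate separates the groups cleanly: sum ≥ 27.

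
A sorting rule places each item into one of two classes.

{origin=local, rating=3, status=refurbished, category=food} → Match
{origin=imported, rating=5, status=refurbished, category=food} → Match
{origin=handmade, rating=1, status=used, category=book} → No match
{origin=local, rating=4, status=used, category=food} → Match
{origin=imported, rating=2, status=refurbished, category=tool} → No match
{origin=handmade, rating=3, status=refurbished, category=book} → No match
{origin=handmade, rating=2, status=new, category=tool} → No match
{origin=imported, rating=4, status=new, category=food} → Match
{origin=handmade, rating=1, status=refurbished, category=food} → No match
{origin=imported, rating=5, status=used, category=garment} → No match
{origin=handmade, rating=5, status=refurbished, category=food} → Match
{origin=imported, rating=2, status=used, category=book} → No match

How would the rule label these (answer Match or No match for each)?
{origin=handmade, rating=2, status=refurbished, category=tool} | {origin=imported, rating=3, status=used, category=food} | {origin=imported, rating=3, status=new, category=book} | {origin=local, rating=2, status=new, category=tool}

All 'Match' examples share one property — category is food AND rating ≥ 2 — and every 'No match' example lacks it.

No match, Match, No match, No match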